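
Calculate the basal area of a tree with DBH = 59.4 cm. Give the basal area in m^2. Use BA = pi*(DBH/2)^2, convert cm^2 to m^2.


Formula: BA = pi * (DBH/2)^2 / 10000  (cm^2 to m^2)
Radius = DBH/2 = 59.4/2 = 29.7 cm
BA = pi * 29.7^2 / 10000
   = 2771.1675 cm^2 / 10000
   = 0.2771 m^2

0.2771


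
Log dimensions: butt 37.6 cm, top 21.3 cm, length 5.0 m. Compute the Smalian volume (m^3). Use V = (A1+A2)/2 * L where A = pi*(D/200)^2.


Smalian: V = (A1 + A2)/2 * L,  A = pi*(D/200)^2
A1 = pi*(37.6/200)^2 = 0.111036 m^2
A2 = pi*(21.3/200)^2 = 0.035633 m^2
V = (0.111036+0.035633)/2*5.0 = 0.3667 m^3

0.3667


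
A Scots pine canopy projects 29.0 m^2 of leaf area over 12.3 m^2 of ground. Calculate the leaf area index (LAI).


Formula: LAI = total leaf area / ground area  (dimensionless)
LAI = 29.0 m^2 / 12.3 m^2
LAI = 2.36

2.36


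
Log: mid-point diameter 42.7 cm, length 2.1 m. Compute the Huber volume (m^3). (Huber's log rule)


Huber: V = Am * L,  Am = pi*(Dm/200)^2
Am = pi*(42.7/200)^2 = 0.143201 m^2
V = 0.143201*2.1 = 0.3007 m^3

0.3007


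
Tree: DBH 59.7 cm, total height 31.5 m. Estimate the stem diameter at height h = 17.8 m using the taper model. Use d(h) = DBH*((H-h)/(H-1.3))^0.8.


Taper: d(h) = DBH * ((H - h) / (H - 1.3))^0.8
Numerator = H - h = 31.5 - 17.8 = 13.7 m
Denominator = H - 1.3 = 31.5 - 1.3 = 30.2 m
Ratio = 13.7 / 30.2 = 0.45364
d = 59.7 * 0.45364^0.8 = 31.7 cm

31.7


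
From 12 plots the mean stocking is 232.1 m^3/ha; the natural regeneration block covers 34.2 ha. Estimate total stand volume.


Formula: Total Volume = Mean Volume per ha * Total Area
Total Volume = 232.1 m^3/ha * 34.2 ha
Total Volume = 7938 m^3

7938


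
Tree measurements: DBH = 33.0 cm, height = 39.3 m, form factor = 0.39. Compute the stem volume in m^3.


Formula: V = pi * (DBH/200)^2 * H * ff
Radius = DBH/200 = 33.0/200 = 0.165 m
Radius^2 = 0.165^2 = 0.027225 m^2
V = pi * 0.027225 * 39.3 * 0.39
V = 1.311 m^3

1.311


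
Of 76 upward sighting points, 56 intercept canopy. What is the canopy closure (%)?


Formula: Canopy closure = covered points / total points * 100
Closure = 56 / 76 * 100
Closure = 0.7368 * 100 = 73.7%

73.7


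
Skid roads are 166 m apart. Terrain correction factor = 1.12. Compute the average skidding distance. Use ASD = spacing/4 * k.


Formula: ASD = (spacing / 4) * correction
Uncorrected distance = spacing / 4 = 166 / 4 = 41.5 m
ASD = 41.5 * 1.12 = 46 m

46


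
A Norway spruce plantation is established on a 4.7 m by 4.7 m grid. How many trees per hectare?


Formula: TPH = 10000 m^2/ha / (spacing_x * spacing_y)
Area per tree = 4.7 m * 4.7 m = 22.09 m^2
TPH = 10000 / 22.09 = 453 trees/ha

453


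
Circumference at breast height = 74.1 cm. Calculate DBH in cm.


Formula: DBH = C / pi
DBH = 74.1 / pi
pi = 3.14159...
DBH = 23.6 cm

23.6


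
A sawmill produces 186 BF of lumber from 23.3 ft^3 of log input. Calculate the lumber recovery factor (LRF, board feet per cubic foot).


Formula: LRF = Lumber Output (BF) / Log Input (ft^3)
LRF = 186 BF / 23.3 ft^3
LRF = 7.98 BF/ft^3

7.98


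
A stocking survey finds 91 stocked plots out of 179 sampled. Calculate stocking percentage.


Formula: Stocking % = stocked plots / total plots * 100
Stocking = 91 / 179 * 100
Stocking = 0.5084 * 100 = 50.8%

50.8


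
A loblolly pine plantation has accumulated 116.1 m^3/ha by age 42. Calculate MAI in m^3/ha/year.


Formula: MAI = Total Volume / Stand Age
MAI = 116.1 m^3/ha / 42 years
MAI = 2.76 m^3/ha/year

2.76


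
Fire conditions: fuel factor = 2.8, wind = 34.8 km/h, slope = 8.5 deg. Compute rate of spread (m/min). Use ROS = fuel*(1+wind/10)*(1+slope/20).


Formula: ROS = fuel * (1 + wind/10) * (1 + slope/20)
Wind factor = 1 + 34.8/10 = 4.48
Slope factor = 1 + 8.5/20 = 1.425
ROS = 2.8 * 4.48 * 1.425 = 17.88 m/min

17.88


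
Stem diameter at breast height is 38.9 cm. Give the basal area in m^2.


Formula: BA = pi * (DBH/2)^2 / 10000  (cm^2 to m^2)
Radius = DBH/2 = 38.9/2 = 19.45 cm
BA = pi * 19.45^2 / 10000
   = 1188.4724 cm^2 / 10000
   = 0.1188 m^2

0.1188


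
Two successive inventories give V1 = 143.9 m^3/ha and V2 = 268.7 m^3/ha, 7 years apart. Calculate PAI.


Formula: PAI = (V_T2 - V_T1) / (T2 - T1)
Volume increment = 268.7 - 143.9 = 124.8 m^3/ha
PAI = 124.8 / 7 = 17.83 m^3/ha/year

17.83


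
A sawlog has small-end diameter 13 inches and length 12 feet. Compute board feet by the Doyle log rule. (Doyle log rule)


Doyle: BF = (D - 4)^2 * L / 16
Adjusted diameter = 13 - 4 = 9 in
(D-4)^2 = 9^2 = 81
BF = 81 * 12 / 16 = 61 BF

61


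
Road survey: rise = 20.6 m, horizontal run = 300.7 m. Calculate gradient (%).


Formula: Gradient = rise / run * 100
Gradient = 20.6 / 300.7 * 100 = 6.9%

6.9


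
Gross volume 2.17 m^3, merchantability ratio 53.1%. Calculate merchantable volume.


Formula: MV = V_total * (merchantable_pct / 100)
Merchantable fraction = 53.1% / 100 = 0.531
MV = 2.17 m^3 * 0.531 = 1.152 m^3

1.152


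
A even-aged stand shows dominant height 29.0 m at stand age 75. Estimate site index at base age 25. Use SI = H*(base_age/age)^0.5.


Formula: SI = H_dom * (base_age / age)^0.5
Age ratio = 25 / 75 = 0.33333
sqrt(age_ratio) = 0.57735
SI = 29.0 * 0.57735 = 16.7 m

16.7


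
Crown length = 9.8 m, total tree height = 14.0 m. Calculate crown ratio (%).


Formula: Crown Ratio = (Crown Length / Total Height) * 100
CR = (9.8 m / 14.0 m) * 100
CR = 0.7 * 100 = 70.0%

70.0


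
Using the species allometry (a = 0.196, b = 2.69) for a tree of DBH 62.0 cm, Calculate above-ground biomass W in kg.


Formula: W = a * DBH^b  (allometric power law)
DBH^b = 62.0^2.69 = 66303.0711
W = 0.196 * 66303.0711 = 12995.4 kg

12995.4


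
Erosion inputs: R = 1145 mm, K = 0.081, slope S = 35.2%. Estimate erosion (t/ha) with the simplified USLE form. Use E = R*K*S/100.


Formula: E = R * K * S / 100  (simplified USLE)
R * K = 1145 * 0.081 = 92.745
E = 92.745 * 35.2 / 100 = 32.65 t/ha

32.65


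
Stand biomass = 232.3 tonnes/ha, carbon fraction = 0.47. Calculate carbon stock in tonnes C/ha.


Formula: Carbon Stock = Biomass * Carbon Fraction
C = 232.3 t/ha * 0.47
C = 109.2 t C/ha

109.2


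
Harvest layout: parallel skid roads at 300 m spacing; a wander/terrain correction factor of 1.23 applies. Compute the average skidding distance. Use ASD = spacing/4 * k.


Formula: ASD = (spacing / 4) * correction
Uncorrected distance = spacing / 4 = 300 / 4 = 75 m
ASD = 75 * 1.23 = 92 m

92


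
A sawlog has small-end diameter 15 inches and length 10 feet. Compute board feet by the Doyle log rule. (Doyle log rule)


Doyle: BF = (D - 4)^2 * L / 16
Adjusted diameter = 15 - 4 = 11 in
(D-4)^2 = 11^2 = 121
BF = 121 * 10 / 16 = 76 BF

76


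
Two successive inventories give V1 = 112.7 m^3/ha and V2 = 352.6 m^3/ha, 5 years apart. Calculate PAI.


Formula: PAI = (V_T2 - V_T1) / (T2 - T1)
Volume increment = 352.6 - 112.7 = 239.9 m^3/ha
PAI = 239.9 / 5 = 47.98 m^3/ha/year

47.98


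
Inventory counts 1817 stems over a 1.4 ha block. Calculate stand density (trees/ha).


Formula: Stand Density = N_trees / Area_ha
Density = 1817 trees / 1.4 ha
Density = 1298 trees/ha

1298


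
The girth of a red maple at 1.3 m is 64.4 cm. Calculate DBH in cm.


Formula: DBH = C / pi
DBH = 64.4 / pi
pi = 3.14159...
DBH = 20.5 cm

20.5


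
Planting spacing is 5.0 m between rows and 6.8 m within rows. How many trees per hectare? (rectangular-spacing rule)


Formula: TPH = 10000 m^2/ha / (spacing_x * spacing_y)
Area per tree = 5.0 m * 6.8 m = 34.0 m^2
TPH = 10000 / 34.0 = 294 trees/ha

294


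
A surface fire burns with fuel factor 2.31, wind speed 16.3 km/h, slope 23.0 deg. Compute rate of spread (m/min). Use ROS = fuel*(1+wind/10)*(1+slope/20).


Formula: ROS = fuel * (1 + wind/10) * (1 + slope/20)
Wind factor = 1 + 16.3/10 = 2.63
Slope factor = 1 + 23.0/20 = 2.15
ROS = 2.31 * 2.63 * 2.15 = 13.06 m/min

13.06


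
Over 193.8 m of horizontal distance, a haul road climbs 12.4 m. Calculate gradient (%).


Formula: Gradient = rise / run * 100
Gradient = 12.4 / 193.8 * 100 = 6.4%

6.4


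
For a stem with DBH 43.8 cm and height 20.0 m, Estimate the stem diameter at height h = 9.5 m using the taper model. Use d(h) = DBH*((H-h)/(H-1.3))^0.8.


Taper: d(h) = DBH * ((H - h) / (H - 1.3))^0.8
Numerator = H - h = 20.0 - 9.5 = 10.5 m
Denominator = H - 1.3 = 20.0 - 1.3 = 18.7 m
Ratio = 10.5 / 18.7 = 0.5615
d = 43.8 * 0.5615^0.8 = 27.6 cm

27.6


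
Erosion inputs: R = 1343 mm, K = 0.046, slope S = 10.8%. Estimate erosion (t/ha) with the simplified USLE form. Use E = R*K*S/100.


Formula: E = R * K * S / 100  (simplified USLE)
R * K = 1343 * 0.046 = 61.778
E = 61.778 * 10.8 / 100 = 6.67 t/ha

6.67


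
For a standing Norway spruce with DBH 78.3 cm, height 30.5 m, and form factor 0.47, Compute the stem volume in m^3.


Formula: V = pi * (DBH/200)^2 * H * ff
Radius = DBH/200 = 78.3/200 = 0.3915 m
Radius^2 = 0.3915^2 = 0.15327225 m^2
V = pi * 0.15327225 * 30.5 * 0.47
V = 6.903 m^3

6.903


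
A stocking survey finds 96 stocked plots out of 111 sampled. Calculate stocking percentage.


Formula: Stocking % = stocked plots / total plots * 100
Stocking = 96 / 111 * 100
Stocking = 0.8649 * 100 = 86.5%

86.5


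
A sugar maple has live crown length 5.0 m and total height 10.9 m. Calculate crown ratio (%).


Formula: Crown Ratio = (Crown Length / Total Height) * 100
CR = (5.0 m / 10.9 m) * 100
CR = 0.4587 * 100 = 45.9%

45.9


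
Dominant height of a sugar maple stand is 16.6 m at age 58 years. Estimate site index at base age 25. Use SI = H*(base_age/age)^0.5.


Formula: SI = H_dom * (base_age / age)^0.5
Age ratio = 25 / 58 = 0.43103
sqrt(age_ratio) = 0.65653
SI = 16.6 * 0.65653 = 10.9 m

10.9


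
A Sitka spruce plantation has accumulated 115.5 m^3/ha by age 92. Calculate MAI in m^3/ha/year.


Formula: MAI = Total Volume / Stand Age
MAI = 115.5 m^3/ha / 92 years
MAI = 1.26 m^3/ha/year

1.26


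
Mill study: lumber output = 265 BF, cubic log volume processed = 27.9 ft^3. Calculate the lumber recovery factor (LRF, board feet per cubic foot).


Formula: LRF = Lumber Output (BF) / Log Input (ft^3)
LRF = 265 BF / 27.9 ft^3
LRF = 9.5 BF/ft^3

9.5


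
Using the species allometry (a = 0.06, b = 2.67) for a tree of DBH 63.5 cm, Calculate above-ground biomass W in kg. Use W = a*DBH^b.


Formula: W = a * DBH^b  (allometric power law)
DBH^b = 63.5^2.67 = 65073.7518
W = 0.06 * 65073.7518 = 3904.4 kg

3904.4


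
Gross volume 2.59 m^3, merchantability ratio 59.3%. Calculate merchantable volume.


Formula: MV = V_total * (merchantable_pct / 100)
Merchantable fraction = 59.3% / 100 = 0.593
MV = 2.59 m^3 * 0.593 = 1.536 m^3

1.536


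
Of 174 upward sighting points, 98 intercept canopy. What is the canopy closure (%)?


Formula: Canopy closure = covered points / total points * 100
Closure = 98 / 174 * 100
Closure = 0.5632 * 100 = 56.3%

56.3


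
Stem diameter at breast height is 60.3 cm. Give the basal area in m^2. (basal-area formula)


Formula: BA = pi * (DBH/2)^2 / 10000  (cm^2 to m^2)
Radius = DBH/2 = 60.3/2 = 30.15 cm
BA = pi * 30.15^2 / 10000
   = 2855.7784 cm^2 / 10000
   = 0.2856 m^2

0.2856


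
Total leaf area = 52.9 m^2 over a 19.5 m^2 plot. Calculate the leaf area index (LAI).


Formula: LAI = total leaf area / ground area  (dimensionless)
LAI = 52.9 m^2 / 19.5 m^2
LAI = 2.71

2.71


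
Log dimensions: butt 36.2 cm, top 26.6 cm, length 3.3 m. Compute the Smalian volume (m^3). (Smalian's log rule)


Smalian: V = (A1 + A2)/2 * L,  A = pi*(D/200)^2
A1 = pi*(36.2/200)^2 = 0.102922 m^2
A2 = pi*(26.6/200)^2 = 0.055572 m^2
V = (0.102922+0.055572)/2*3.3 = 0.2615 m^3

0.2615


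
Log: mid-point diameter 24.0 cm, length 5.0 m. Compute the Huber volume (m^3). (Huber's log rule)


Huber: V = Am * L,  Am = pi*(Dm/200)^2
Am = pi*(24.0/200)^2 = 0.045239 m^2
V = 0.045239*5.0 = 0.2262 m^3

0.2262


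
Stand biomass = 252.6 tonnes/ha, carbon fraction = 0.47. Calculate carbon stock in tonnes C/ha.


Formula: Carbon Stock = Biomass * Carbon Fraction
C = 252.6 t/ha * 0.47
C = 118.7 t C/ha

118.7


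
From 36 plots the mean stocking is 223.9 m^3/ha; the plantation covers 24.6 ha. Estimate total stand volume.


Formula: Total Volume = Mean Volume per ha * Total Area
Total Volume = 223.9 m^3/ha * 24.6 ha
Total Volume = 5508 m^3

5508


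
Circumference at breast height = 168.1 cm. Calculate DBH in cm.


Formula: DBH = C / pi
DBH = 168.1 / pi
pi = 3.14159...
DBH = 53.5 cm

53.5


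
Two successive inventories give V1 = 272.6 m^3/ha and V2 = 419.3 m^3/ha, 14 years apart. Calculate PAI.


Formula: PAI = (V_T2 - V_T1) / (T2 - T1)
Volume increment = 419.3 - 272.6 = 146.7 m^3/ha
PAI = 146.7 / 14 = 10.48 m^3/ha/year

10.48


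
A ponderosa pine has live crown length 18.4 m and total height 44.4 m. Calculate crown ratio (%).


Formula: Crown Ratio = (Crown Length / Total Height) * 100
CR = (18.4 m / 44.4 m) * 100
CR = 0.4144 * 100 = 41.4%

41.4


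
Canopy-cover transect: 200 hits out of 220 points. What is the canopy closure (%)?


Formula: Canopy closure = covered points / total points * 100
Closure = 200 / 220 * 100
Closure = 0.9091 * 100 = 90.9%

90.9


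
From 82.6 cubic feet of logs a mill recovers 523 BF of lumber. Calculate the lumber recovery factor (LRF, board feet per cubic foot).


Formula: LRF = Lumber Output (BF) / Log Input (ft^3)
LRF = 523 BF / 82.6 ft^3
LRF = 6.33 BF/ft^3

6.33


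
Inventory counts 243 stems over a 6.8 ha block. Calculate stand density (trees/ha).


Formula: Stand Density = N_trees / Area_ha
Density = 243 trees / 6.8 ha
Density = 36 trees/ha

36


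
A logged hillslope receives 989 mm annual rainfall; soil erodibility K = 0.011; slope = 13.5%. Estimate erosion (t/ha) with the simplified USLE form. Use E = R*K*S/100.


Formula: E = R * K * S / 100  (simplified USLE)
R * K = 989 * 0.011 = 10.879
E = 10.879 * 13.5 / 100 = 1.47 t/ha

1.47


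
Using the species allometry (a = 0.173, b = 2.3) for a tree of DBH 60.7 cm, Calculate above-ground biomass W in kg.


Formula: W = a * DBH^b  (allometric power law)
DBH^b = 60.7^2.3 = 12627.983
W = 0.173 * 12627.983 = 2184.6 kg

2184.6


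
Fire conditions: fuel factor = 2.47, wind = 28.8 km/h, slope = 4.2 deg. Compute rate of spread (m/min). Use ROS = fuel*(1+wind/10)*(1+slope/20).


Formula: ROS = fuel * (1 + wind/10) * (1 + slope/20)
Wind factor = 1 + 28.8/10 = 3.88
Slope factor = 1 + 4.2/20 = 1.21
ROS = 2.47 * 3.88 * 1.21 = 11.6 m/min

11.6


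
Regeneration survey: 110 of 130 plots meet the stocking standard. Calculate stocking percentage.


Formula: Stocking % = stocked plots / total plots * 100
Stocking = 110 / 130 * 100
Stocking = 0.8462 * 100 = 84.6%

84.6


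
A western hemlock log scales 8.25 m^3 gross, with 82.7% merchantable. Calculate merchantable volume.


Formula: MV = V_total * (merchantable_pct / 100)
Merchantable fraction = 82.7% / 100 = 0.827
MV = 8.25 m^3 * 0.827 = 6.823 m^3

6.823


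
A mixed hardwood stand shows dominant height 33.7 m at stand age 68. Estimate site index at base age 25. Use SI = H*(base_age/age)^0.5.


Formula: SI = H_dom * (base_age / age)^0.5
Age ratio = 25 / 68 = 0.36765
sqrt(age_ratio) = 0.60634
SI = 33.7 * 0.60634 = 20.4 m

20.4


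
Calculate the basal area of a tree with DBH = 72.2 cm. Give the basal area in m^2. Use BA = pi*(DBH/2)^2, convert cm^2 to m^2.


Formula: BA = pi * (DBH/2)^2 / 10000  (cm^2 to m^2)
Radius = DBH/2 = 72.2/2 = 36.1 cm
BA = pi * 36.1^2 / 10000
   = 4094.155 cm^2 / 10000
   = 0.4094 m^2

0.4094


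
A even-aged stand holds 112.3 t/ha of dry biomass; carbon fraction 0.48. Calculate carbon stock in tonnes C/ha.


Formula: Carbon Stock = Biomass * Carbon Fraction
C = 112.3 t/ha * 0.48
C = 53.9 t C/ha

53.9


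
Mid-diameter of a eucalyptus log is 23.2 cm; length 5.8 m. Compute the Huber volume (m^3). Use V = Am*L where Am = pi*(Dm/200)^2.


Huber: V = Am * L,  Am = pi*(Dm/200)^2
Am = pi*(23.2/200)^2 = 0.042273 m^2
V = 0.042273*5.8 = 0.2452 m^3

0.2452


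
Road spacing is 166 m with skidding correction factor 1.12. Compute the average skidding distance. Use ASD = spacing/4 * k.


Formula: ASD = (spacing / 4) * correction
Uncorrected distance = spacing / 4 = 166 / 4 = 41.5 m
ASD = 41.5 * 1.12 = 46 m

46


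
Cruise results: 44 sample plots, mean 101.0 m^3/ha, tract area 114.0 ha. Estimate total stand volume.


Formula: Total Volume = Mean Volume per ha * Total Area
Total Volume = 101.0 m^3/ha * 114.0 ha
Total Volume = 11514 m^3

11514


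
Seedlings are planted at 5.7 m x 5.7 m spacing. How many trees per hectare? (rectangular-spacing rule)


Formula: TPH = 10000 m^2/ha / (spacing_x * spacing_y)
Area per tree = 5.7 m * 5.7 m = 32.49 m^2
TPH = 10000 / 32.49 = 308 trees/ha

308


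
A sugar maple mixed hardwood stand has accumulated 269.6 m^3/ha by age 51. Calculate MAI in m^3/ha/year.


Formula: MAI = Total Volume / Stand Age
MAI = 269.6 m^3/ha / 51 years
MAI = 5.29 m^3/ha/year

5.29


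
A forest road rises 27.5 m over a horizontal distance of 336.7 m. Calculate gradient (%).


Formula: Gradient = rise / run * 100
Gradient = 27.5 / 336.7 * 100 = 8.2%

8.2


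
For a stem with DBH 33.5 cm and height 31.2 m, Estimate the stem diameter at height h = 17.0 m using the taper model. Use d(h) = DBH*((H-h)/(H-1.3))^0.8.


Taper: d(h) = DBH * ((H - h) / (H - 1.3))^0.8
Numerator = H - h = 31.2 - 17.0 = 14.2 m
Denominator = H - 1.3 = 31.2 - 1.3 = 29.9 m
Ratio = 14.2 / 29.9 = 0.47492
d = 33.5 * 0.47492^0.8 = 18.5 cm

18.5


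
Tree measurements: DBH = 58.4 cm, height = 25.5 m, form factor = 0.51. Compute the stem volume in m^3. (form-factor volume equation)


Formula: V = pi * (DBH/200)^2 * H * ff
Radius = DBH/200 = 58.4/200 = 0.292 m
Radius^2 = 0.292^2 = 0.085264 m^2
V = pi * 0.085264 * 25.5 * 0.51
V = 3.484 m^3

3.484


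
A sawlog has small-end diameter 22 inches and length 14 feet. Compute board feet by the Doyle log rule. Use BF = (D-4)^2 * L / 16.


Doyle: BF = (D - 4)^2 * L / 16
Adjusted diameter = 22 - 4 = 18 in
(D-4)^2 = 18^2 = 324
BF = 324 * 14 / 16 = 284 BF

284


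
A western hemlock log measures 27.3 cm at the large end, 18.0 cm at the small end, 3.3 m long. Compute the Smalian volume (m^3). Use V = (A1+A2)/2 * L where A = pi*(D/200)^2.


Smalian: V = (A1 + A2)/2 * L,  A = pi*(D/200)^2
A1 = pi*(27.3/200)^2 = 0.058535 m^2
A2 = pi*(18.0/200)^2 = 0.025447 m^2
V = (0.058535+0.025447)/2*3.3 = 0.1386 m^3

0.1386


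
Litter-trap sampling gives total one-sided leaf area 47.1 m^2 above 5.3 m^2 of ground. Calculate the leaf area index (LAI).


Formula: LAI = total leaf area / ground area  (dimensionless)
LAI = 47.1 m^2 / 5.3 m^2
LAI = 8.89

8.89


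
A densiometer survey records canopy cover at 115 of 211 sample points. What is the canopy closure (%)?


Formula: Canopy closure = covered points / total points * 100
Closure = 115 / 211 * 100
Closure = 0.545 * 100 = 54.5%

54.5


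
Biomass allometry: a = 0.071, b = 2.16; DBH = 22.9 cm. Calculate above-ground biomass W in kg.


Formula: W = a * DBH^b  (allometric power law)
DBH^b = 22.9^2.16 = 865.4553
W = 0.071 * 865.4553 = 61.4 kg

61.4


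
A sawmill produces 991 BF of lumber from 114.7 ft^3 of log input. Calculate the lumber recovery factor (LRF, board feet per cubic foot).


Formula: LRF = Lumber Output (BF) / Log Input (ft^3)
LRF = 991 BF / 114.7 ft^3
LRF = 8.64 BF/ft^3

8.64


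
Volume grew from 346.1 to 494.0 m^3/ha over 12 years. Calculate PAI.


Formula: PAI = (V_T2 - V_T1) / (T2 - T1)
Volume increment = 494.0 - 346.1 = 147.9 m^3/ha
PAI = 147.9 / 12 = 12.33 m^3/ha/year

12.33


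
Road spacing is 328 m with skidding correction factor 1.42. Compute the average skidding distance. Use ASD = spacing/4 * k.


Formula: ASD = (spacing / 4) * correction
Uncorrected distance = spacing / 4 = 328 / 4 = 82 m
ASD = 82 * 1.42 = 116 m

116


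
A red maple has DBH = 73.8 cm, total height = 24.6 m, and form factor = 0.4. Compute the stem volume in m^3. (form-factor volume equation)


Formula: V = pi * (DBH/200)^2 * H * ff
Radius = DBH/200 = 73.8/200 = 0.369 m
Radius^2 = 0.369^2 = 0.136161 m^2
V = pi * 0.136161 * 24.6 * 0.4
V = 4.209 m^3

4.209


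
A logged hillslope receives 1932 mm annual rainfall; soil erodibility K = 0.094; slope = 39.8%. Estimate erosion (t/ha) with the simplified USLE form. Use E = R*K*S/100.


Formula: E = R * K * S / 100  (simplified USLE)
R * K = 1932 * 0.094 = 181.608
E = 181.608 * 39.8 / 100 = 72.28 t/ha

72.28


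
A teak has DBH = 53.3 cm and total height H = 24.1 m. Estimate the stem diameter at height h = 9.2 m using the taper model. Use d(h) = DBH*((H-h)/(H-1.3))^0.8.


Taper: d(h) = DBH * ((H - h) / (H - 1.3))^0.8
Numerator = H - h = 24.1 - 9.2 = 14.9 m
Denominator = H - 1.3 = 24.1 - 1.3 = 22.8 m
Ratio = 14.9 / 22.8 = 0.65351
d = 53.3 * 0.65351^0.8 = 37.9 cm

37.9


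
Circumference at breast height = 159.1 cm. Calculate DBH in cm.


Formula: DBH = C / pi
DBH = 159.1 / pi
pi = 3.14159...
DBH = 50.6 cm

50.6


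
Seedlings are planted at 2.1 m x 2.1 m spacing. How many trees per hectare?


Formula: TPH = 10000 m^2/ha / (spacing_x * spacing_y)
Area per tree = 2.1 m * 2.1 m = 4.41 m^2
TPH = 10000 / 4.41 = 2268 trees/ha

2268


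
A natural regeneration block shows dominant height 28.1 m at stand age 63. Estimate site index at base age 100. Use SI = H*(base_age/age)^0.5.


Formula: SI = H_dom * (base_age / age)^0.5
Age ratio = 100 / 63 = 1.5873
sqrt(age_ratio) = 1.25988
SI = 28.1 * 1.25988 = 35.4 m

35.4


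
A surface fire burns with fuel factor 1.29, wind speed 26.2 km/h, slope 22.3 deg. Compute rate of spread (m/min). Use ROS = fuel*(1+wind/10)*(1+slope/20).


Formula: ROS = fuel * (1 + wind/10) * (1 + slope/20)
Wind factor = 1 + 26.2/10 = 3.62
Slope factor = 1 + 22.3/20 = 2.115
ROS = 1.29 * 3.62 * 2.115 = 9.88 m/min

9.88


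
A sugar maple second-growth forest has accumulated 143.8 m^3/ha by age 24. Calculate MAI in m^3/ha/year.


Formula: MAI = Total Volume / Stand Age
MAI = 143.8 m^3/ha / 24 years
MAI = 5.99 m^3/ha/year

5.99


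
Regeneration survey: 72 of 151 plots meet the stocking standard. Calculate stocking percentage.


Formula: Stocking % = stocked plots / total plots * 100
Stocking = 72 / 151 * 100
Stocking = 0.4768 * 100 = 47.7%

47.7


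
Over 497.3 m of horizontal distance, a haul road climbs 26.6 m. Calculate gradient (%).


Formula: Gradient = rise / run * 100
Gradient = 26.6 / 497.3 * 100 = 5.3%

5.3


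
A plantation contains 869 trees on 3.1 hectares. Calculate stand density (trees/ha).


Formula: Stand Density = N_trees / Area_ha
Density = 869 trees / 3.1 ha
Density = 280 trees/ha

280


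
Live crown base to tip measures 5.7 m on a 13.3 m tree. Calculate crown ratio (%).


Formula: Crown Ratio = (Crown Length / Total Height) * 100
CR = (5.7 m / 13.3 m) * 100
CR = 0.4286 * 100 = 42.9%

42.9


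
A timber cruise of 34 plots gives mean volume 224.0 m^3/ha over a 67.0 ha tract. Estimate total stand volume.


Formula: Total Volume = Mean Volume per ha * Total Area
Total Volume = 224.0 m^3/ha * 67.0 ha
Total Volume = 15008 m^3

15008


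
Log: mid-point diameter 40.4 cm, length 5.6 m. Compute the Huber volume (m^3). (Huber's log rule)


Huber: V = Am * L,  Am = pi*(Dm/200)^2
Am = pi*(40.4/200)^2 = 0.12819 m^2
V = 0.12819*5.6 = 0.7179 m^3

0.7179


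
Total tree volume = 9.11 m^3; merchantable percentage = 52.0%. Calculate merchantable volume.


Formula: MV = V_total * (merchantable_pct / 100)
Merchantable fraction = 52.0% / 100 = 0.52
MV = 9.11 m^3 * 0.52 = 4.737 m^3

4.737


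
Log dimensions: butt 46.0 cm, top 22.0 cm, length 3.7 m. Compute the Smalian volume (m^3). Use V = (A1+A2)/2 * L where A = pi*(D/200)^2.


Smalian: V = (A1 + A2)/2 * L,  A = pi*(D/200)^2
A1 = pi*(46.0/200)^2 = 0.16619 m^2
A2 = pi*(22.0/200)^2 = 0.038013 m^2
V = (0.16619+0.038013)/2*3.7 = 0.3778 m^3

0.3778


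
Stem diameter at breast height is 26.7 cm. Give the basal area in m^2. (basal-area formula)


Formula: BA = pi * (DBH/2)^2 / 10000  (cm^2 to m^2)
Radius = DBH/2 = 26.7/2 = 13.35 cm
BA = pi * 13.35^2 / 10000
   = 559.9025 cm^2 / 10000
   = 0.056 m^2

0.056


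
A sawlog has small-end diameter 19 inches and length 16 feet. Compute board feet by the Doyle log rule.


Doyle: BF = (D - 4)^2 * L / 16
Adjusted diameter = 19 - 4 = 15 in
(D-4)^2 = 15^2 = 225
BF = 225 * 16 / 16 = 225 BF

225


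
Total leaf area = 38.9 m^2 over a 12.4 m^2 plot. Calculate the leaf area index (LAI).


Formula: LAI = total leaf area / ground area  (dimensionless)
LAI = 38.9 m^2 / 12.4 m^2
LAI = 3.14

3.14


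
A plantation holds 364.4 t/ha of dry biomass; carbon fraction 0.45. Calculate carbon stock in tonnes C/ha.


Formula: Carbon Stock = Biomass * Carbon Fraction
C = 364.4 t/ha * 0.45
C = 164.0 t C/ha

164.0


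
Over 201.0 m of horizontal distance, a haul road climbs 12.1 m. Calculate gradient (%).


Formula: Gradient = rise / run * 100
Gradient = 12.1 / 201.0 * 100 = 6.0%

6.0


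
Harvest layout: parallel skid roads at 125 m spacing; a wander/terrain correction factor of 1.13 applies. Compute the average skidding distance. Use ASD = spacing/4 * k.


Formula: ASD = (spacing / 4) * correction
Uncorrected distance = spacing / 4 = 125 / 4 = 31.25 m
ASD = 31.25 * 1.13 = 35 m

35


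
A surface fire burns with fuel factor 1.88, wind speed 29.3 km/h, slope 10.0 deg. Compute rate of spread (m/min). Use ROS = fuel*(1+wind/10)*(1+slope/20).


Formula: ROS = fuel * (1 + wind/10) * (1 + slope/20)
Wind factor = 1 + 29.3/10 = 3.93
Slope factor = 1 + 10.0/20 = 1.5
ROS = 1.88 * 3.93 * 1.5 = 11.08 m/min

11.08


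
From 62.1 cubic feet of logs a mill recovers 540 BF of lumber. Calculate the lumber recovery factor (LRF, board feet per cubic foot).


Formula: LRF = Lumber Output (BF) / Log Input (ft^3)
LRF = 540 BF / 62.1 ft^3
LRF = 8.7 BF/ft^3

8.7


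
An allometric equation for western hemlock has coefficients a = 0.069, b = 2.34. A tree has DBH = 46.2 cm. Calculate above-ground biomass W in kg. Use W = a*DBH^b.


Formula: W = a * DBH^b  (allometric power law)
DBH^b = 46.2^2.34 = 7857.099
W = 0.069 * 7857.099 = 542.1 kg

542.1


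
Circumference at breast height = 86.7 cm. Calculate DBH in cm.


Formula: DBH = C / pi
DBH = 86.7 / pi
pi = 3.14159...
DBH = 27.6 cm

27.6


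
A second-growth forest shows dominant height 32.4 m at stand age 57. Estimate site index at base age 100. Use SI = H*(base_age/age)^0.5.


Formula: SI = H_dom * (base_age / age)^0.5
Age ratio = 100 / 57 = 1.75439
sqrt(age_ratio) = 1.32453
SI = 32.4 * 1.32453 = 42.9 m

42.9


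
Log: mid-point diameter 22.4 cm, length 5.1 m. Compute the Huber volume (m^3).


Huber: V = Am * L,  Am = pi*(Dm/200)^2
Am = pi*(22.4/200)^2 = 0.039408 m^2
V = 0.039408*5.1 = 0.201 m^3

0.201


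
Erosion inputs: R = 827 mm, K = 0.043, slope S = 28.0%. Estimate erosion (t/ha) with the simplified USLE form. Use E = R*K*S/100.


Formula: E = R * K * S / 100  (simplified USLE)
R * K = 827 * 0.043 = 35.561
E = 35.561 * 28.0 / 100 = 9.96 t/ha

9.96


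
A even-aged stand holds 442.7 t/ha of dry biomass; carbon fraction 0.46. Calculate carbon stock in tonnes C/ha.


Formula: Carbon Stock = Biomass * Carbon Fraction
C = 442.7 t/ha * 0.46
C = 203.6 t C/ha

203.6


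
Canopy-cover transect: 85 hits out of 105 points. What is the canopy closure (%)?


Formula: Canopy closure = covered points / total points * 100
Closure = 85 / 105 * 100
Closure = 0.8095 * 100 = 81.0%

81.0


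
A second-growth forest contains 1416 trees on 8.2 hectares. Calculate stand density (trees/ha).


Formula: Stand Density = N_trees / Area_ha
Density = 1416 trees / 8.2 ha
Density = 173 trees/ha

173


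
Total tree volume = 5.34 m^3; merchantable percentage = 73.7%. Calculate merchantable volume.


Formula: MV = V_total * (merchantable_pct / 100)
Merchantable fraction = 73.7% / 100 = 0.737
MV = 5.34 m^3 * 0.737 = 3.936 m^3

3.936


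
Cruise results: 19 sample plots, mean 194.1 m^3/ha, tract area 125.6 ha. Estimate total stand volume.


Formula: Total Volume = Mean Volume per ha * Total Area
Total Volume = 194.1 m^3/ha * 125.6 ha
Total Volume = 24379 m^3

24379


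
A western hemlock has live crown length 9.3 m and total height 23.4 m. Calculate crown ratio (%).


Formula: Crown Ratio = (Crown Length / Total Height) * 100
CR = (9.3 m / 23.4 m) * 100
CR = 0.3974 * 100 = 39.7%

39.7


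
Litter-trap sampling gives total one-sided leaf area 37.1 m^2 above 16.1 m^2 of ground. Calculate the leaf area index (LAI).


Formula: LAI = total leaf area / ground area  (dimensionless)
LAI = 37.1 m^2 / 16.1 m^2
LAI = 2.3

2.3


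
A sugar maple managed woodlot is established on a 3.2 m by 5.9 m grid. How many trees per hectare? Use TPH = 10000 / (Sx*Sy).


Formula: TPH = 10000 m^2/ha / (spacing_x * spacing_y)
Area per tree = 3.2 m * 5.9 m = 18.88 m^2
TPH = 10000 / 18.88 = 530 trees/ha

530


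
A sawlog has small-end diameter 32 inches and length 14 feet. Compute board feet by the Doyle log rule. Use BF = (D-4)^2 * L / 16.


Doyle: BF = (D - 4)^2 * L / 16
Adjusted diameter = 32 - 4 = 28 in
(D-4)^2 = 28^2 = 784
BF = 784 * 14 / 16 = 686 BF

686


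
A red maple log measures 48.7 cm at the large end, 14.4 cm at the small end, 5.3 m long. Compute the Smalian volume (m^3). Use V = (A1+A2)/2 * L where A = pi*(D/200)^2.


Smalian: V = (A1 + A2)/2 * L,  A = pi*(D/200)^2
A1 = pi*(48.7/200)^2 = 0.186272 m^2
A2 = pi*(14.4/200)^2 = 0.016286 m^2
V = (0.186272+0.016286)/2*5.3 = 0.5368 m^3

0.5368


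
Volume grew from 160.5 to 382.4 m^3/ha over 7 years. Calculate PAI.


Formula: PAI = (V_T2 - V_T1) / (T2 - T1)
Volume increment = 382.4 - 160.5 = 221.9 m^3/ha
PAI = 221.9 / 7 = 31.7 m^3/ha/year

31.7


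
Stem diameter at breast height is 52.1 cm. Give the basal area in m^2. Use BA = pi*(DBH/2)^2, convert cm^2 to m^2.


Formula: BA = pi * (DBH/2)^2 / 10000  (cm^2 to m^2)
Radius = DBH/2 = 52.1/2 = 26.05 cm
BA = pi * 26.05^2 / 10000
   = 2131.8926 cm^2 / 10000
   = 0.2132 m^2

0.2132


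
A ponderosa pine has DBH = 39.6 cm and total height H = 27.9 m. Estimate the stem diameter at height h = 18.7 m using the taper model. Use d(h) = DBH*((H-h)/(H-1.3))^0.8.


Taper: d(h) = DBH * ((H - h) / (H - 1.3))^0.8
Numerator = H - h = 27.9 - 18.7 = 9.2 m
Denominator = H - 1.3 = 27.9 - 1.3 = 26.6 m
Ratio = 9.2 / 26.6 = 0.34586
d = 39.6 * 0.34586^0.8 = 16.9 cm

16.9


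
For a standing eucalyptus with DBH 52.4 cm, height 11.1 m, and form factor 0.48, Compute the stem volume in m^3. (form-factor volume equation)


Formula: V = pi * (DBH/200)^2 * H * ff
Radius = DBH/200 = 52.4/200 = 0.262 m
Radius^2 = 0.262^2 = 0.068644 m^2
V = pi * 0.068644 * 11.1 * 0.48
V = 1.149 m^3

1.149


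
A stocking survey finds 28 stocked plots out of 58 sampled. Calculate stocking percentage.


Formula: Stocking % = stocked plots / total plots * 100
Stocking = 28 / 58 * 100
Stocking = 0.4828 * 100 = 48.3%

48.3


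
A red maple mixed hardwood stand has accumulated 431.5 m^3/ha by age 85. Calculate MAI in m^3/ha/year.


Formula: MAI = Total Volume / Stand Age
MAI = 431.5 m^3/ha / 85 years
MAI = 5.08 m^3/ha/year

5.08


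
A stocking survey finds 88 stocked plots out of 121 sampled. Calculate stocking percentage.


Formula: Stocking % = stocked plots / total plots * 100
Stocking = 88 / 121 * 100
Stocking = 0.7273 * 100 = 72.7%

72.7


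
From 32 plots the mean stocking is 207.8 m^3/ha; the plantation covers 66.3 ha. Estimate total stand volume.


Formula: Total Volume = Mean Volume per ha * Total Area
Total Volume = 207.8 m^3/ha * 66.3 ha
Total Volume = 13777 m^3

13777


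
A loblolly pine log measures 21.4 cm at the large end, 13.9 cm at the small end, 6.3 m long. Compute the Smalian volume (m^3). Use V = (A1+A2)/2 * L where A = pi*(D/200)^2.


Smalian: V = (A1 + A2)/2 * L,  A = pi*(D/200)^2
A1 = pi*(21.4/200)^2 = 0.035968 m^2
A2 = pi*(13.9/200)^2 = 0.015175 m^2
V = (0.035968+0.015175)/2*6.3 = 0.1611 m^3

0.1611


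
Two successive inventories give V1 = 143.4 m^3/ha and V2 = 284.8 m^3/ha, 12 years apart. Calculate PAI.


Formula: PAI = (V_T2 - V_T1) / (T2 - T1)
Volume increment = 284.8 - 143.4 = 141.4 m^3/ha
PAI = 141.4 / 12 = 11.78 m^3/ha/year

11.78


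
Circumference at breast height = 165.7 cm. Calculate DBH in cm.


Formula: DBH = C / pi
DBH = 165.7 / pi
pi = 3.14159...
DBH = 52.7 cm

52.7


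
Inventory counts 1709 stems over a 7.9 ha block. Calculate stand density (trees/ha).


Formula: Stand Density = N_trees / Area_ha
Density = 1709 trees / 7.9 ha
Density = 216 trees/ha

216


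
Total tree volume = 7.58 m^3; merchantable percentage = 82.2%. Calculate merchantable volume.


Formula: MV = V_total * (merchantable_pct / 100)
Merchantable fraction = 82.2% / 100 = 0.822
MV = 7.58 m^3 * 0.822 = 6.231 m^3

6.231


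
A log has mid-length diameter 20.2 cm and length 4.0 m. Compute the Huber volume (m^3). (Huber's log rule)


Huber: V = Am * L,  Am = pi*(Dm/200)^2
Am = pi*(20.2/200)^2 = 0.032047 m^2
V = 0.032047*4.0 = 0.1282 m^3

0.1282


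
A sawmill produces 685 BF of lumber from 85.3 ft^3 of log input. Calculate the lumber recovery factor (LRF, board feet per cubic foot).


Formula: LRF = Lumber Output (BF) / Log Input (ft^3)
LRF = 685 BF / 85.3 ft^3
LRF = 8.03 BF/ft^3

8.03


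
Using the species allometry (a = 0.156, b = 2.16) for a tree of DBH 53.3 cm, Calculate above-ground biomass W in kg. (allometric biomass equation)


Formula: W = a * DBH^b  (allometric power law)
DBH^b = 53.3^2.16 = 5366.9898
W = 0.156 * 5366.9898 = 837.3 kg

837.3


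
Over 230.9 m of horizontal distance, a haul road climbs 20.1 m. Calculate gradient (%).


Formula: Gradient = rise / run * 100
Gradient = 20.1 / 230.9 * 100 = 8.7%

8.7


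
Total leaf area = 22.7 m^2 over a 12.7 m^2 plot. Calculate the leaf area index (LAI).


Formula: LAI = total leaf area / ground area  (dimensionless)
LAI = 22.7 m^2 / 12.7 m^2
LAI = 1.79

1.79


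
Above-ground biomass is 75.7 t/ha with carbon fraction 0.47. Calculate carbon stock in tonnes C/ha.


Formula: Carbon Stock = Biomass * Carbon Fraction
C = 75.7 t/ha * 0.47
C = 35.6 t C/ha

35.6


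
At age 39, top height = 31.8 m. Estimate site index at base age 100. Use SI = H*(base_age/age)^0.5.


Formula: SI = H_dom * (base_age / age)^0.5
Age ratio = 100 / 39 = 2.5641
sqrt(age_ratio) = 1.60128
SI = 31.8 * 1.60128 = 50.9 m

50.9


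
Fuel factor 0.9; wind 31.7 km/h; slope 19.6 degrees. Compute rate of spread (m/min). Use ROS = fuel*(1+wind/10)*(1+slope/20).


Formula: ROS = fuel * (1 + wind/10) * (1 + slope/20)
Wind factor = 1 + 31.7/10 = 4.17
Slope factor = 1 + 19.6/20 = 1.98
ROS = 0.9 * 4.17 * 1.98 = 7.43 m/min

7.43


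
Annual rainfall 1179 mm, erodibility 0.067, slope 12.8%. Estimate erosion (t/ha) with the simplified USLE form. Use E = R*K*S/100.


Formula: E = R * K * S / 100  (simplified USLE)
R * K = 1179 * 0.067 = 78.993
E = 78.993 * 12.8 / 100 = 10.11 t/ha

10.11


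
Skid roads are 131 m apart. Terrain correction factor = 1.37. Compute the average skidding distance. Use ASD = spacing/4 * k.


Formula: ASD = (spacing / 4) * correction
Uncorrected distance = spacing / 4 = 131 / 4 = 32.75 m
ASD = 32.75 * 1.37 = 45 m

45


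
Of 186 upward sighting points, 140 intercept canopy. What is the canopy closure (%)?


Formula: Canopy closure = covered points / total points * 100
Closure = 140 / 186 * 100
Closure = 0.7527 * 100 = 75.3%

75.3


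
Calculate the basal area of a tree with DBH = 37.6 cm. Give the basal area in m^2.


Formula: BA = pi * (DBH/2)^2 / 10000  (cm^2 to m^2)
Radius = DBH/2 = 37.6/2 = 18.8 cm
BA = pi * 18.8^2 / 10000
   = 1110.3645 cm^2 / 10000
   = 0.111 m^2

0.111


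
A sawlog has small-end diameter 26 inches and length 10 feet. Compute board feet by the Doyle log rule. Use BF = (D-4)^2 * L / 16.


Doyle: BF = (D - 4)^2 * L / 16
Adjusted diameter = 26 - 4 = 22 in
(D-4)^2 = 22^2 = 484
BF = 484 * 10 / 16 = 303 BF

303


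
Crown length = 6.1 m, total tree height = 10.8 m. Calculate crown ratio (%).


Formula: Crown Ratio = (Crown Length / Total Height) * 100
CR = (6.1 m / 10.8 m) * 100
CR = 0.5648 * 100 = 56.5%

56.5


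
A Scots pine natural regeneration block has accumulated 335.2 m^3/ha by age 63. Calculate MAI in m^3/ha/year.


Formula: MAI = Total Volume / Stand Age
MAI = 335.2 m^3/ha / 63 years
MAI = 5.32 m^3/ha/year

5.32


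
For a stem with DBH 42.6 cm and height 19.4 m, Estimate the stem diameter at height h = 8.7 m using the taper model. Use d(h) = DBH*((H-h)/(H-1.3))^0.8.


Taper: d(h) = DBH * ((H - h) / (H - 1.3))^0.8
Numerator = H - h = 19.4 - 8.7 = 10.7 m
Denominator = H - 1.3 = 19.4 - 1.3 = 18.1 m
Ratio = 10.7 / 18.1 = 0.59116
d = 42.6 * 0.59116^0.8 = 28.0 cm

28.0


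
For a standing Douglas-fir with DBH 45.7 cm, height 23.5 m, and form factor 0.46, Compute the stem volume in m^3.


Formula: V = pi * (DBH/200)^2 * H * ff
Radius = DBH/200 = 45.7/200 = 0.2285 m
Radius^2 = 0.2285^2 = 0.05221225 m^2
V = pi * 0.05221225 * 23.5 * 0.46
V = 1.773 m^3

1.773


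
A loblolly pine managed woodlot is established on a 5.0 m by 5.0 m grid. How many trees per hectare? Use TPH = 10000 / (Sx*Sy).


Formula: TPH = 10000 m^2/ha / (spacing_x * spacing_y)
Area per tree = 5.0 m * 5.0 m = 25.0 m^2
TPH = 10000 / 25.0 = 400 trees/ha

400


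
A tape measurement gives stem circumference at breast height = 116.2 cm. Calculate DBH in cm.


Formula: DBH = C / pi
DBH = 116.2 / pi
pi = 3.14159...
DBH = 37.0 cm

37.0


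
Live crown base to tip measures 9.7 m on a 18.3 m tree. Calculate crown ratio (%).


Formula: Crown Ratio = (Crown Length / Total Height) * 100
CR = (9.7 m / 18.3 m) * 100
CR = 0.5301 * 100 = 53.0%

53.0


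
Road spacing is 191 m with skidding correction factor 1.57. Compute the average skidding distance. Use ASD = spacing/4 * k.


Formula: ASD = (spacing / 4) * correction
Uncorrected distance = spacing / 4 = 191 / 4 = 47.75 m
ASD = 47.75 * 1.57 = 75 m

75


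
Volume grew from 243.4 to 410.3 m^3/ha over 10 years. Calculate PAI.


Formula: PAI = (V_T2 - V_T1) / (T2 - T1)
Volume increment = 410.3 - 243.4 = 166.9 m^3/ha
PAI = 166.9 / 10 = 16.69 m^3/ha/year

16.69


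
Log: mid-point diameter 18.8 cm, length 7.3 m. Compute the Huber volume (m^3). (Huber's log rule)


Huber: V = Am * L,  Am = pi*(Dm/200)^2
Am = pi*(18.8/200)^2 = 0.027759 m^2
V = 0.027759*7.3 = 0.2026 m^3

0.2026


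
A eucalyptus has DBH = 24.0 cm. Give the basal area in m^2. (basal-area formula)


Formula: BA = pi * (DBH/2)^2 / 10000  (cm^2 to m^2)
Radius = DBH/2 = 24.0/2 = 12.0 cm
BA = pi * 12.0^2 / 10000
   = 452.3893 cm^2 / 10000
   = 0.0452 m^2

0.0452


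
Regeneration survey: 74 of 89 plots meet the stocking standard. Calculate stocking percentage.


Formula: Stocking % = stocked plots / total plots * 100
Stocking = 74 / 89 * 100
Stocking = 0.8315 * 100 = 83.1%

83.1


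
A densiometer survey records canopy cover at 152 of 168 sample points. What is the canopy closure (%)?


Formula: Canopy closure = covered points / total points * 100
Closure = 152 / 168 * 100
Closure = 0.9048 * 100 = 90.5%

90.5


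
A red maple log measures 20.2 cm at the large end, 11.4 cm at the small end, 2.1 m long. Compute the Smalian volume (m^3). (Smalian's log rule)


Smalian: V = (A1 + A2)/2 * L,  A = pi*(D/200)^2
A1 = pi*(20.2/200)^2 = 0.032047 m^2
A2 = pi*(11.4/200)^2 = 0.010207 m^2
V = (0.032047+0.010207)/2*2.1 = 0.0444 m^3

0.0444


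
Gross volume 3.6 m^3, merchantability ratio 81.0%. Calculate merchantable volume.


Formula: MV = V_total * (merchantable_pct / 100)
Merchantable fraction = 81.0% / 100 = 0.81
MV = 3.6 m^3 * 0.81 = 2.916 m^3

2.916
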